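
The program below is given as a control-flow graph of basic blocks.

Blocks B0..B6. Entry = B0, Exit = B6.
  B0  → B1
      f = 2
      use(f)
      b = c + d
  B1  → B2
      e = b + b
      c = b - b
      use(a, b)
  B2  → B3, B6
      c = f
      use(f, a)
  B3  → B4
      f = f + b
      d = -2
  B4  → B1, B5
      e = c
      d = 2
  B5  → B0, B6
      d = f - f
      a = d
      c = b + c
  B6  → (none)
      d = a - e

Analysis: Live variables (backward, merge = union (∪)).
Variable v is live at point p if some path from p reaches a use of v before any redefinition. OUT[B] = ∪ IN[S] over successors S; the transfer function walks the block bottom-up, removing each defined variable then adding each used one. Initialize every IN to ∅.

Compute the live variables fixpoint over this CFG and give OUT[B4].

Answer: {a, b, c, e, f}

Trace:
Fixpoint table:
  B0:  IN={a, c, d}  OUT={a, b, f}
  B1:  IN={a, b, f}  OUT={a, b, e, f}
  B2:  IN={a, b, e, f}  OUT={a, b, c, e, f}
  B3:  IN={a, b, c, f}  OUT={a, b, c, f}
  B4:  IN={a, b, c, f}  OUT={a, b, c, e, f}
  B5:  IN={b, c, e, f}  OUT={a, c, d, e}
  B6:  IN={a, e}  OUT={}

Merge at B4: OUT[B4] = IN[B1] ⊔ IN[B5] = {a, b, c, e, f}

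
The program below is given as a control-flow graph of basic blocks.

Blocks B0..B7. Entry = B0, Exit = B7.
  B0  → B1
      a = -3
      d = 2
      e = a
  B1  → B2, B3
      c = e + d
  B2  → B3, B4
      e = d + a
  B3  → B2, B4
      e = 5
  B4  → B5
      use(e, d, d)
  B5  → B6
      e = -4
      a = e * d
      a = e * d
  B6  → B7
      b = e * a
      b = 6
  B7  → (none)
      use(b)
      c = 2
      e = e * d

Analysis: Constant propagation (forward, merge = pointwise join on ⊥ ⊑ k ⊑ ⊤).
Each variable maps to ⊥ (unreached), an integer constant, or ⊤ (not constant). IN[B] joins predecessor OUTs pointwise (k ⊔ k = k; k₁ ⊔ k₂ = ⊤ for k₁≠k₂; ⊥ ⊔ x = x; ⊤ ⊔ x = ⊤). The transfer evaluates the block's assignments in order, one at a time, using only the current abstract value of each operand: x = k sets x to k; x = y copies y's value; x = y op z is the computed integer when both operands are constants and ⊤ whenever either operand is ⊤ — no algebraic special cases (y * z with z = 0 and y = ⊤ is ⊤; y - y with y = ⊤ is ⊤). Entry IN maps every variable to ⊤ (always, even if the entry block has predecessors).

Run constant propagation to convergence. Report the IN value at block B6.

Per-block solution:
  B0:  IN=(all ⊤)  OUT={a:-3, d:2, e:-3; rest ⊤}
  B1:  IN={a:-3, d:2, e:-3; rest ⊤}  OUT={a:-3, c:-1, d:2, e:-3; rest ⊤}
  B2:  IN={a:-3, c:-1, d:2; rest ⊤}  OUT={a:-3, c:-1, d:2, e:-1; rest ⊤}
  B3:  IN={a:-3, c:-1, d:2; rest ⊤}  OUT={a:-3, c:-1, d:2, e:5; rest ⊤}
  B4:  IN={a:-3, c:-1, d:2; rest ⊤}  OUT={a:-3, c:-1, d:2; rest ⊤}
  B5:  IN={a:-3, c:-1, d:2; rest ⊤}  OUT={a:-8, c:-1, d:2, e:-4; rest ⊤}
  B6:  IN={a:-8, c:-1, d:2, e:-4; rest ⊤}  OUT={a:-8, b:6, c:-1, d:2, e:-4; rest ⊤}
  B7:  IN={a:-8, b:6, c:-1, d:2, e:-4; rest ⊤}  OUT={a:-8, b:6, c:2, d:2, e:-8; rest ⊤}

Merge at B6: IN[B6] = OUT[B5] = {a: -8, b: ⊤, c: -1, d: 2, e: -4, f: ⊤}

Answer: {a: -8, b: ⊤, c: -1, d: 2, e: -4, f: ⊤}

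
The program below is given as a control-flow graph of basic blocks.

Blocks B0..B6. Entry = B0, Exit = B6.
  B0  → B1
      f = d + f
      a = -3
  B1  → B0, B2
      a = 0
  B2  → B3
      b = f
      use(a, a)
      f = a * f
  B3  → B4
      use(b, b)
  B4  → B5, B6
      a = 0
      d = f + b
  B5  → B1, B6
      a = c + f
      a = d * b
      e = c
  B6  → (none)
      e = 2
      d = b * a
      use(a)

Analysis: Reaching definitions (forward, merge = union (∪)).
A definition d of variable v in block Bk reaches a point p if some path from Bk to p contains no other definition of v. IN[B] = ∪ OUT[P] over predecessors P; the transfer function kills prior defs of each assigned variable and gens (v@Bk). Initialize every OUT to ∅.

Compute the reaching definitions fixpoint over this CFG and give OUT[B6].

Answer: {a@B4, a@B5, b@B2, d@B6, e@B6, f@B2}

Working:
Converged values:
  B0: | IN={a@B1, b@B2, d@B4, e@B5, f@B0, f@B2} | OUT={a@B0, b@B2, d@B4, e@B5, f@B0}
  B1: | IN={a@B0, a@B5, b@B2, d@B4, e@B5, f@B0, f@B2} | OUT={a@B1, b@B2, d@B4, e@B5, f@B0, f@B2}
  B2: | IN={a@B1, b@B2, d@B4, e@B5, f@B0, f@B2} | OUT={a@B1, b@B2, d@B4, e@B5, f@B2}
  B3: | IN={a@B1, b@B2, d@B4, e@B5, f@B2} | OUT={a@B1, b@B2, d@B4, e@B5, f@B2}
  B4: | IN={a@B1, b@B2, d@B4, e@B5, f@B2} | OUT={a@B4, b@B2, d@B4, e@B5, f@B2}
  B5: | IN={a@B4, b@B2, d@B4, e@B5, f@B2} | OUT={a@B5, b@B2, d@B4, e@B5, f@B2}
  B6: | IN={a@B4, a@B5, b@B2, d@B4, e@B5, f@B2} | OUT={a@B4, a@B5, b@B2, d@B6, e@B6, f@B2}

Merge at B6: IN[B6] = OUT[B4] ⊔ OUT[B5] = {a@B4, a@B5, b@B2, d@B4, e@B5, f@B2}
Applying B6's transfer function to that IN value gives OUT[B6] (row B6 above).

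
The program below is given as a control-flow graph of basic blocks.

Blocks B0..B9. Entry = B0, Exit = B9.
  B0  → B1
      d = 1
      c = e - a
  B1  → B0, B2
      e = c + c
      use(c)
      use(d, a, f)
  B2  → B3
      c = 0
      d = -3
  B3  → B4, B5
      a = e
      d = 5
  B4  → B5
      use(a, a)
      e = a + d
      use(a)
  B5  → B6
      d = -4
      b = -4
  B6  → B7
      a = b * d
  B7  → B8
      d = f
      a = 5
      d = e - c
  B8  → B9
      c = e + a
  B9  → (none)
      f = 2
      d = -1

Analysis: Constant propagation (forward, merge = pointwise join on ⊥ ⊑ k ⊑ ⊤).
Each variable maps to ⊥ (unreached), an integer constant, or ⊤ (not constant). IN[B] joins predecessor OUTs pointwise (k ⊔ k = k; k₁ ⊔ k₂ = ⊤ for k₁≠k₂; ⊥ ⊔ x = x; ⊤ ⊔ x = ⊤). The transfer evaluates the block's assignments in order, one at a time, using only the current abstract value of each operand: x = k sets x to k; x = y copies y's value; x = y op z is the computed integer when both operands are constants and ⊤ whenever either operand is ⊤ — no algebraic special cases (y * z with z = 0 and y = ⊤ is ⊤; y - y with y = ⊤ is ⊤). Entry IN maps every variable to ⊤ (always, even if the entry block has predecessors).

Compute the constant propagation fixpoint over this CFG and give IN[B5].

Answer: {a: ⊤, b: ⊤, c: 0, d: 5, e: ⊤, f: ⊤}

Trace:
Fixpoint table:
  B0:  IN=(all ⊤)  OUT={d:1; rest ⊤}
  B1:  IN={d:1; rest ⊤}  OUT={d:1; rest ⊤}
  B2:  IN={d:1; rest ⊤}  OUT={c:0, d:-3; rest ⊤}
  B3:  IN={c:0, d:-3; rest ⊤}  OUT={c:0, d:5; rest ⊤}
  B4:  IN={c:0, d:5; rest ⊤}  OUT={c:0, d:5; rest ⊤}
  B5:  IN={c:0, d:5; rest ⊤}  OUT={b:-4, c:0, d:-4; rest ⊤}
  B6:  IN={b:-4, c:0, d:-4; rest ⊤}  OUT={a:16, b:-4, c:0, d:-4; rest ⊤}
  B7:  IN={a:16, b:-4, c:0, d:-4; rest ⊤}  OUT={a:5, b:-4, c:0; rest ⊤}
  B8:  IN={a:5, b:-4, c:0; rest ⊤}  OUT={a:5, b:-4; rest ⊤}
  B9:  IN={a:5, b:-4; rest ⊤}  OUT={a:5, b:-4, d:-1, f:2; rest ⊤}

Merge at B5: IN[B5] = OUT[B3] ⊔ OUT[B4] = {a: ⊤, b: ⊤, c: 0, d: 5, e: ⊤, f: ⊤}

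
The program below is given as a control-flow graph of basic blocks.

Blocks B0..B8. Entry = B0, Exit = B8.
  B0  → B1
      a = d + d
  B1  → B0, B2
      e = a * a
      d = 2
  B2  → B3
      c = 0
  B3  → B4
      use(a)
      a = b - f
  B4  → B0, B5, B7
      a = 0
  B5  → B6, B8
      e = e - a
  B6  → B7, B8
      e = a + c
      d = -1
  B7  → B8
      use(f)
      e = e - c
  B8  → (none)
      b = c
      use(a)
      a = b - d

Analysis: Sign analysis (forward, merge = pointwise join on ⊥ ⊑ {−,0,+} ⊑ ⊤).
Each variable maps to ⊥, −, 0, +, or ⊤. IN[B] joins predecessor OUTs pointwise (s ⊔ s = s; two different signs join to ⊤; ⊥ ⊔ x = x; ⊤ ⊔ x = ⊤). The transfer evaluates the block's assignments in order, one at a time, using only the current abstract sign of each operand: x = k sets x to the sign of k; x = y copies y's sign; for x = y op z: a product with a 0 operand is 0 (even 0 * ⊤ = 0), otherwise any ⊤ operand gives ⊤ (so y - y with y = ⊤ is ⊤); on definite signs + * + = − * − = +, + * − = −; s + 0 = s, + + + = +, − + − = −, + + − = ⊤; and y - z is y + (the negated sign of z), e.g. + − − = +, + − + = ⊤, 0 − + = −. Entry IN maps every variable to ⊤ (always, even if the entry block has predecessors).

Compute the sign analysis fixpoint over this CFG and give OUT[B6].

Fixpoint table:
  B0: | IN=(all ⊤) | OUT=(all ⊤)
  B1: | IN=(all ⊤) | OUT={d:+; rest ⊤}
  B2: | IN={d:+; rest ⊤} | OUT={c:0, d:+; rest ⊤}
  B3: | IN={c:0, d:+; rest ⊤} | OUT={c:0, d:+; rest ⊤}
  B4: | IN={c:0, d:+; rest ⊤} | OUT={a:0, c:0, d:+; rest ⊤}
  B5: | IN={a:0, c:0, d:+; rest ⊤} | OUT={a:0, c:0, d:+; rest ⊤}
  B6: | IN={a:0, c:0, d:+; rest ⊤} | OUT={a:0, c:0, d:-, e:0; rest ⊤}
  B7: | IN={a:0, c:0; rest ⊤} | OUT={a:0, c:0; rest ⊤}
  B8: | IN={a:0, c:0; rest ⊤} | OUT={b:0, c:0; rest ⊤}

Merge at B6: IN[B6] = OUT[B5] = {a: 0, b: ⊤, c: 0, d: +, e: ⊤, f: ⊤}
Applying B6's transfer function to that IN value gives OUT[B6] (row B6 above).

Answer: {a: 0, b: ⊤, c: 0, d: -, e: 0, f: ⊤}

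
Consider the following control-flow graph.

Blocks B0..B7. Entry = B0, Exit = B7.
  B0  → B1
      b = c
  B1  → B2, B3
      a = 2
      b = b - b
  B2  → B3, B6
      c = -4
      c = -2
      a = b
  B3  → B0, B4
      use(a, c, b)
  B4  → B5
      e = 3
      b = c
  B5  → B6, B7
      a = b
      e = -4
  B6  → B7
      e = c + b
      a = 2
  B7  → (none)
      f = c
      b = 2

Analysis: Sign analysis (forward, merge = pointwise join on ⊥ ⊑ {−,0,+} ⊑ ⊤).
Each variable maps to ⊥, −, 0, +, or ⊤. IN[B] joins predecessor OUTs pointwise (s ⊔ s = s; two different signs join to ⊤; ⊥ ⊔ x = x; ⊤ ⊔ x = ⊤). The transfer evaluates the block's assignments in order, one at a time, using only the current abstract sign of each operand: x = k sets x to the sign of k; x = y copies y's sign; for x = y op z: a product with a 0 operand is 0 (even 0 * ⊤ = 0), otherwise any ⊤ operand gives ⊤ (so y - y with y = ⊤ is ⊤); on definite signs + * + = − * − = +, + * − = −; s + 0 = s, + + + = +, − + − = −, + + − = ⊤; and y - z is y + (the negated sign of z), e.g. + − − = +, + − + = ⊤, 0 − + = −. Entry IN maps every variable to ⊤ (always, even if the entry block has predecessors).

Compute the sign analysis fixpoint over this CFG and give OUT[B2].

Converged values:
  B0:   IN=(all ⊤)   OUT=(all ⊤)
  B1:   IN=(all ⊤)   OUT={a:+; rest ⊤}
  B2:   IN={a:+; rest ⊤}   OUT={c:-; rest ⊤}
  B3:   IN=(all ⊤)   OUT=(all ⊤)
  B4:   IN=(all ⊤)   OUT={e:+; rest ⊤}
  B5:   IN={e:+; rest ⊤}   OUT={e:-; rest ⊤}
  B6:   IN=(all ⊤)   OUT={a:+; rest ⊤}
  B7:   IN=(all ⊤)   OUT={b:+; rest ⊤}

Merge at B2: IN[B2] = OUT[B1] = {a: +, b: ⊤, c: ⊤, d: ⊤, e: ⊤, f: ⊤}
Applying B2's transfer function to that IN value gives OUT[B2] (row B2 above).

Answer: {a: ⊤, b: ⊤, c: -, d: ⊤, e: ⊤, f: ⊤}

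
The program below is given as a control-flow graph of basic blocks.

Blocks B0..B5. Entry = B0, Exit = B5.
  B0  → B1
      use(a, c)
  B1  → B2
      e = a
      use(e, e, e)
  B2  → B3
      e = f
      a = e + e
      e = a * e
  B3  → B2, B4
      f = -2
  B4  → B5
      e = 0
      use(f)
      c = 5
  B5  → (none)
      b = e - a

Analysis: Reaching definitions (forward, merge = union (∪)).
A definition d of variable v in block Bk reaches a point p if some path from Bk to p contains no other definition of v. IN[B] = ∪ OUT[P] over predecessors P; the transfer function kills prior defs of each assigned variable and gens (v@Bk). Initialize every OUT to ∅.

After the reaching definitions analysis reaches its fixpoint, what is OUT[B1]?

Converged values:
  B0:  IN={}  OUT={}
  B1:  IN={}  OUT={e@B1}
  B2:  IN={a@B2, e@B1, e@B2, f@B3}  OUT={a@B2, e@B2, f@B3}
  B3:  IN={a@B2, e@B2, f@B3}  OUT={a@B2, e@B2, f@B3}
  B4:  IN={a@B2, e@B2, f@B3}  OUT={a@B2, c@B4, e@B4, f@B3}
  B5:  IN={a@B2, c@B4, e@B4, f@B3}  OUT={a@B2, b@B5, c@B4, e@B4, f@B3}

Merge at B1: IN[B1] = OUT[B0] = {}
Applying B1's transfer function to that IN value gives OUT[B1] (row B1 above).

Answer: {e@B1}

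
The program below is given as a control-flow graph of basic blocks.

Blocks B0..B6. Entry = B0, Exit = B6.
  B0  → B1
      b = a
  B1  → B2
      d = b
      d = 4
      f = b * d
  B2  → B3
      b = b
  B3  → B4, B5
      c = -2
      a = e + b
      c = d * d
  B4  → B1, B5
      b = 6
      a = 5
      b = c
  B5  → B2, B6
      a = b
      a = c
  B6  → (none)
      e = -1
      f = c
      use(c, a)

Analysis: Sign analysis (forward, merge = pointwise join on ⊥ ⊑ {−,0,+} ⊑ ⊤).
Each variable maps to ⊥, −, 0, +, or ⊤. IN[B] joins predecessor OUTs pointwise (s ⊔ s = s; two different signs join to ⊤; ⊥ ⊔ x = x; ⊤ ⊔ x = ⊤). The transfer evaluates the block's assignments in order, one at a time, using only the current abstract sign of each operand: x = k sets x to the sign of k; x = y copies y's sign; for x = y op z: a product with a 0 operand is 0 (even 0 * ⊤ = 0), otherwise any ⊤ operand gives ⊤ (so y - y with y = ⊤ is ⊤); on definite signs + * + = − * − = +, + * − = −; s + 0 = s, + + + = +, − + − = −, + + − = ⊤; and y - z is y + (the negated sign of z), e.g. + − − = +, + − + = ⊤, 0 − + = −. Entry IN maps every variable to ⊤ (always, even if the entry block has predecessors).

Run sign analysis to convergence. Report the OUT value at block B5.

Converged values:
  B0:   IN=(all ⊤)   OUT=(all ⊤)
  B1:   IN=(all ⊤)   OUT={d:+; rest ⊤}
  B2:   IN={d:+; rest ⊤}   OUT={d:+; rest ⊤}
  B3:   IN={d:+; rest ⊤}   OUT={c:+, d:+; rest ⊤}
  B4:   IN={c:+, d:+; rest ⊤}   OUT={a:+, b:+, c:+, d:+; rest ⊤}
  B5:   IN={c:+, d:+; rest ⊤}   OUT={a:+, c:+, d:+; rest ⊤}
  B6:   IN={a:+, c:+, d:+; rest ⊤}   OUT={a:+, c:+, d:+, e:-, f:+; rest ⊤}

Merge at B5: IN[B5] = OUT[B3] ⊔ OUT[B4] = {a: ⊤, b: ⊤, c: +, d: +, e: ⊤, f: ⊤}
Applying B5's transfer function to that IN value gives OUT[B5] (row B5 above).

Answer: {a: +, b: ⊤, c: +, d: +, e: ⊤, f: ⊤}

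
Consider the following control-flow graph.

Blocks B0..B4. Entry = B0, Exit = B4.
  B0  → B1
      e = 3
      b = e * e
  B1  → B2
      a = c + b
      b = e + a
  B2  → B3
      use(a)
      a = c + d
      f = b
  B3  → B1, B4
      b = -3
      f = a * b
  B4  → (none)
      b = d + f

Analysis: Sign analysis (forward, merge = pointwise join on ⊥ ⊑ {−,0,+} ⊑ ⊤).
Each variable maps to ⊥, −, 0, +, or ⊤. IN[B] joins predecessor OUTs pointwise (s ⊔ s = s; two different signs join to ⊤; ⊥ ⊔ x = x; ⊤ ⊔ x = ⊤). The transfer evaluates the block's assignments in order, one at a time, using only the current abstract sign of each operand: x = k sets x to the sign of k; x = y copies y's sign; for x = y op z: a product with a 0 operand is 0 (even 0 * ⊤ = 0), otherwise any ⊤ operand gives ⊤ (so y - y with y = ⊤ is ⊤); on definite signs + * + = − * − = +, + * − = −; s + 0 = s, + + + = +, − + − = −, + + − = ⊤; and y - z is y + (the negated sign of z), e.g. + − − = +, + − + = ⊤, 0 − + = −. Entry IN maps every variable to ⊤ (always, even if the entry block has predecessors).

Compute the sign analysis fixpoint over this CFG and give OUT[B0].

Answer: {a: ⊤, b: +, c: ⊤, d: ⊤, e: +, f: ⊤}

Derivation:
Fixpoint table:
  B0: | IN=(all ⊤) | OUT={b:+, e:+; rest ⊤}
  B1: | IN={e:+; rest ⊤} | OUT={e:+; rest ⊤}
  B2: | IN={e:+; rest ⊤} | OUT={e:+; rest ⊤}
  B3: | IN={e:+; rest ⊤} | OUT={b:-, e:+; rest ⊤}
  B4: | IN={b:-, e:+; rest ⊤} | OUT={e:+; rest ⊤}

B0 is the boundary node: IN[B0] = {a: ⊤, b: ⊤, c: ⊤, d: ⊤, e: ⊤, f: ⊤}
Applying B0's transfer function to that IN value gives OUT[B0] (row B0 above).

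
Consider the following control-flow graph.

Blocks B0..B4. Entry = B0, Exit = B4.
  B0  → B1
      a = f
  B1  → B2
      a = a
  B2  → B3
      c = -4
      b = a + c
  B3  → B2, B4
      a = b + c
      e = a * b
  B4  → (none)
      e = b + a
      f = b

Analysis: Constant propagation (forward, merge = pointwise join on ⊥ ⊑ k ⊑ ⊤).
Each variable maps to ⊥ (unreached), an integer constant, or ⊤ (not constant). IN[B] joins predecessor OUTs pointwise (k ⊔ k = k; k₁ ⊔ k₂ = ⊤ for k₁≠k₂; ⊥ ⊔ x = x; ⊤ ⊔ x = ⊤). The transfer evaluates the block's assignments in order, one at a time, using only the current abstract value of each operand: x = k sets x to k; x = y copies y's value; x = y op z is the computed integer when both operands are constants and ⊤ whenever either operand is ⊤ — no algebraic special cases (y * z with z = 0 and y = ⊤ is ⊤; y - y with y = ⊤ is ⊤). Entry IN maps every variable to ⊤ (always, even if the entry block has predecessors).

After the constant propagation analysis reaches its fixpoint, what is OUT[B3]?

Fixpoint table:
  B0:   IN=(all ⊤)   OUT=(all ⊤)
  B1:   IN=(all ⊤)   OUT=(all ⊤)
  B2:   IN=(all ⊤)   OUT={c:-4; rest ⊤}
  B3:   IN={c:-4; rest ⊤}   OUT={c:-4; rest ⊤}
  B4:   IN={c:-4; rest ⊤}   OUT={c:-4; rest ⊤}

Merge at B3: IN[B3] = OUT[B2] = {a: ⊤, b: ⊤, c: -4, d: ⊤, e: ⊤, f: ⊤}
Applying B3's transfer function to that IN value gives OUT[B3] (row B3 above).

Answer: {a: ⊤, b: ⊤, c: -4, d: ⊤, e: ⊤, f: ⊤}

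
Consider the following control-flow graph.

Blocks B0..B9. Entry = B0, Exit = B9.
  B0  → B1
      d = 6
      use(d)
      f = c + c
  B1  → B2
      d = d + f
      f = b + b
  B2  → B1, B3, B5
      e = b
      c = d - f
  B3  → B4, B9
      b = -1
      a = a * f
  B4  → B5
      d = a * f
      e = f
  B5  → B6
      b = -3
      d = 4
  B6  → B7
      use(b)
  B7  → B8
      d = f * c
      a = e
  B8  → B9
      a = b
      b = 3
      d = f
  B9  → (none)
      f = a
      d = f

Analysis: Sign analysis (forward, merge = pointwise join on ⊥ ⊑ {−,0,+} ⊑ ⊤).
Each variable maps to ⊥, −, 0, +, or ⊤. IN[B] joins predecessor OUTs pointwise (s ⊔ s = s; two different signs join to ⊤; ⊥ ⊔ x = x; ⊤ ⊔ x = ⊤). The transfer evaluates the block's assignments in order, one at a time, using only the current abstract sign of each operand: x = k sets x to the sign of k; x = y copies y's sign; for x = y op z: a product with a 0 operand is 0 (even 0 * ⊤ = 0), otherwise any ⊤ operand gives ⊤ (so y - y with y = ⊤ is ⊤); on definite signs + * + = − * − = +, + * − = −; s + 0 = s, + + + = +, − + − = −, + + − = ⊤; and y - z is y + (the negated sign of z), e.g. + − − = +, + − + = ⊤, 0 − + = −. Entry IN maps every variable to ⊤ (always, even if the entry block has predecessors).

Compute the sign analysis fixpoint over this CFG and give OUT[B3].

Answer: {a: ⊤, b: -, c: ⊤, d: ⊤, e: ⊤, f: ⊤}

Derivation:
Converged values:
  B0:  IN=(all ⊤)  OUT={d:+; rest ⊤}
  B1:  IN=(all ⊤)  OUT=(all ⊤)
  B2:  IN=(all ⊤)  OUT=(all ⊤)
  B3:  IN=(all ⊤)  OUT={b:-; rest ⊤}
  B4:  IN={b:-; rest ⊤}  OUT={b:-; rest ⊤}
  B5:  IN=(all ⊤)  OUT={b:-, d:+; rest ⊤}
  B6:  IN={b:-, d:+; rest ⊤}  OUT={b:-, d:+; rest ⊤}
  B7:  IN={b:-, d:+; rest ⊤}  OUT={b:-; rest ⊤}
  B8:  IN={b:-; rest ⊤}  OUT={a:-, b:+; rest ⊤}
  B9:  IN=(all ⊤)  OUT=(all ⊤)

Merge at B3: IN[B3] = OUT[B2] = {a: ⊤, b: ⊤, c: ⊤, d: ⊤, e: ⊤, f: ⊤}
Applying B3's transfer function to that IN value gives OUT[B3] (row B3 above).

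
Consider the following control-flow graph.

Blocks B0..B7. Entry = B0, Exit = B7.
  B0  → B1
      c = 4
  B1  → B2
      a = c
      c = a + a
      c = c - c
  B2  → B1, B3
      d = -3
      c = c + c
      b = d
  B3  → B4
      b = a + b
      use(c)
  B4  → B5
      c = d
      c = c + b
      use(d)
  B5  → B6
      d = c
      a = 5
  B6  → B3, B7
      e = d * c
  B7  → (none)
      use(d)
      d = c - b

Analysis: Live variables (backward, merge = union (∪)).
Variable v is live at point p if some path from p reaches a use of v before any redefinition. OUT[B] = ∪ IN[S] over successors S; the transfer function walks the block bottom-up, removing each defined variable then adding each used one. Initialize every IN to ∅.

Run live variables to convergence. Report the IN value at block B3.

Converged values:
  B0: | IN={} | OUT={c}
  B1: | IN={c} | OUT={a, c}
  B2: | IN={a, c} | OUT={a, b, c, d}
  B3: | IN={a, b, c, d} | OUT={b, d}
  B4: | IN={b, d} | OUT={b, c}
  B5: | IN={b, c} | OUT={a, b, c, d}
  B6: | IN={a, b, c, d} | OUT={a, b, c, d}
  B7: | IN={b, c, d} | OUT={}

Merge at B3: OUT[B3] = IN[B4] = {b, d}
Applying B3's transfer function to that OUT value gives IN[B3] (row B3 above).

Answer: {a, b, c, d}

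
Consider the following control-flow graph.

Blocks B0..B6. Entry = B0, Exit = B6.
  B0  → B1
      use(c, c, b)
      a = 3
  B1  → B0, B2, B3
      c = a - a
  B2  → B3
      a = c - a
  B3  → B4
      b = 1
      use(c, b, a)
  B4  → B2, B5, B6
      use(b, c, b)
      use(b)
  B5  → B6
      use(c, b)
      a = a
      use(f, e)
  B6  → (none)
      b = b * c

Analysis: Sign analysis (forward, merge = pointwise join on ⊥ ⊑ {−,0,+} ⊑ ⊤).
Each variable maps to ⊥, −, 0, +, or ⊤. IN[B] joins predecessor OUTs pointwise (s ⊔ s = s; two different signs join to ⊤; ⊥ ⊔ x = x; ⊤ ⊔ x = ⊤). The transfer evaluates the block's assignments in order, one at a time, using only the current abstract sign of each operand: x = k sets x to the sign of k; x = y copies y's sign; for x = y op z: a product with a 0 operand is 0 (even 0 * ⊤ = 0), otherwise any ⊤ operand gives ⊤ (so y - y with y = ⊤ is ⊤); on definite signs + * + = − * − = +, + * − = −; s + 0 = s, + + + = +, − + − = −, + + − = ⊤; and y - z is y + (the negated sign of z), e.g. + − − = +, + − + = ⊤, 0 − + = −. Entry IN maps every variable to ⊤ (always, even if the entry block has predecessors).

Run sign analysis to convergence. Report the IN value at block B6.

Answer: {a: ⊤, b: +, c: ⊤, d: ⊤, e: ⊤, f: ⊤}

Derivation:
Fixpoint table:
  B0:  IN=(all ⊤)  OUT={a:+; rest ⊤}
  B1:  IN={a:+; rest ⊤}  OUT={a:+; rest ⊤}
  B2:  IN=(all ⊤)  OUT=(all ⊤)
  B3:  IN=(all ⊤)  OUT={b:+; rest ⊤}
  B4:  IN={b:+; rest ⊤}  OUT={b:+; rest ⊤}
  B5:  IN={b:+; rest ⊤}  OUT={b:+; rest ⊤}
  B6:  IN={b:+; rest ⊤}  OUT=(all ⊤)

Merge at B6: IN[B6] = OUT[B4] ⊔ OUT[B5] = {a: ⊤, b: +, c: ⊤, d: ⊤, e: ⊤, f: ⊤}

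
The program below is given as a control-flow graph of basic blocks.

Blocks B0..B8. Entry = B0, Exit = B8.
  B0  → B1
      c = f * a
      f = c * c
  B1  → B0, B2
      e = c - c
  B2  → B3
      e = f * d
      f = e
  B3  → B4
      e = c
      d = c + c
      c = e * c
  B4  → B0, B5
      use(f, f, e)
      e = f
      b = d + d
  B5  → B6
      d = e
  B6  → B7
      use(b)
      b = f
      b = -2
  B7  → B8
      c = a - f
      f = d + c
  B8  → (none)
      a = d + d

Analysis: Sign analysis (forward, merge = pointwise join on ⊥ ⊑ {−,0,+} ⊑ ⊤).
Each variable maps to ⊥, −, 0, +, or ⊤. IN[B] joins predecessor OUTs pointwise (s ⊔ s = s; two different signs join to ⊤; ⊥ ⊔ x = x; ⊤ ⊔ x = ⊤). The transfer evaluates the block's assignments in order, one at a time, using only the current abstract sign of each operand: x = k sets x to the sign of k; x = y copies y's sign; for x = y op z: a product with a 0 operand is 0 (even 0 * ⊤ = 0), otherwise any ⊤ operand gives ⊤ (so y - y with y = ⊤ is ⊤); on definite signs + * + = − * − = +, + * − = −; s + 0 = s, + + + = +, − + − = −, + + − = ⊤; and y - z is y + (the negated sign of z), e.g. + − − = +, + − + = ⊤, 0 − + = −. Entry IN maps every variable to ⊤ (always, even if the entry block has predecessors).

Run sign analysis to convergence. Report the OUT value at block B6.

Answer: {a: ⊤, b: -, c: ⊤, d: ⊤, e: ⊤, f: ⊤}

Working:
Converged values:
  B0:   IN=(all ⊤)   OUT=(all ⊤)
  B1:   IN=(all ⊤)   OUT=(all ⊤)
  B2:   IN=(all ⊤)   OUT=(all ⊤)
  B3:   IN=(all ⊤)   OUT=(all ⊤)
  B4:   IN=(all ⊤)   OUT=(all ⊤)
  B5:   IN=(all ⊤)   OUT=(all ⊤)
  B6:   IN=(all ⊤)   OUT={b:-; rest ⊤}
  B7:   IN={b:-; rest ⊤}   OUT={b:-; rest ⊤}
  B8:   IN={b:-; rest ⊤}   OUT={b:-; rest ⊤}

Merge at B6: IN[B6] = OUT[B5] = {a: ⊤, b: ⊤, c: ⊤, d: ⊤, e: ⊤, f: ⊤}
Applying B6's transfer function to that IN value gives OUT[B6] (row B6 above).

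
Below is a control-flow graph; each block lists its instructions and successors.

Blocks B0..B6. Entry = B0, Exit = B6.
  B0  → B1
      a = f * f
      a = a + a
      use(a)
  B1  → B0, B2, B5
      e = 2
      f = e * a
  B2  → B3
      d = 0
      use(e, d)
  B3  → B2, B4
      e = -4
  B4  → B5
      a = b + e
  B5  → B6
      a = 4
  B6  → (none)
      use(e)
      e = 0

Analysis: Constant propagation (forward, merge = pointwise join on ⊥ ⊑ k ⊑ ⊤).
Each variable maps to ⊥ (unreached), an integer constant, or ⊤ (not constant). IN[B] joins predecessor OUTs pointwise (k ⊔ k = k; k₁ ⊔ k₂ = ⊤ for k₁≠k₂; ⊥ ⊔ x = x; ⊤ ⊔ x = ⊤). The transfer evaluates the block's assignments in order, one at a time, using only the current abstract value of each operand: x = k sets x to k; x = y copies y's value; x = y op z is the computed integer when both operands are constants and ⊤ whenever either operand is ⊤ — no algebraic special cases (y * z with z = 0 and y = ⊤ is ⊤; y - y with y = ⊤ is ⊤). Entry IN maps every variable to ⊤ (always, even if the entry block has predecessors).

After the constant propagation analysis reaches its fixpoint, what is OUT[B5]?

Answer: {a: 4, b: ⊤, c: ⊤, d: ⊤, e: ⊤, f: ⊤}

Working:
Converged values:
  B0: | IN=(all ⊤) | OUT=(all ⊤)
  B1: | IN=(all ⊤) | OUT={e:2; rest ⊤}
  B2: | IN=(all ⊤) | OUT={d:0; rest ⊤}
  B3: | IN={d:0; rest ⊤} | OUT={d:0, e:-4; rest ⊤}
  B4: | IN={d:0, e:-4; rest ⊤} | OUT={d:0, e:-4; rest ⊤}
  B5: | IN=(all ⊤) | OUT={a:4; rest ⊤}
  B6: | IN={a:4; rest ⊤} | OUT={a:4, e:0; rest ⊤}

Merge at B5: IN[B5] = OUT[B1] ⊔ OUT[B4] = {a: ⊤, b: ⊤, c: ⊤, d: ⊤, e: ⊤, f: ⊤}
Applying B5's transfer function to that IN value gives OUT[B5] (row B5 above).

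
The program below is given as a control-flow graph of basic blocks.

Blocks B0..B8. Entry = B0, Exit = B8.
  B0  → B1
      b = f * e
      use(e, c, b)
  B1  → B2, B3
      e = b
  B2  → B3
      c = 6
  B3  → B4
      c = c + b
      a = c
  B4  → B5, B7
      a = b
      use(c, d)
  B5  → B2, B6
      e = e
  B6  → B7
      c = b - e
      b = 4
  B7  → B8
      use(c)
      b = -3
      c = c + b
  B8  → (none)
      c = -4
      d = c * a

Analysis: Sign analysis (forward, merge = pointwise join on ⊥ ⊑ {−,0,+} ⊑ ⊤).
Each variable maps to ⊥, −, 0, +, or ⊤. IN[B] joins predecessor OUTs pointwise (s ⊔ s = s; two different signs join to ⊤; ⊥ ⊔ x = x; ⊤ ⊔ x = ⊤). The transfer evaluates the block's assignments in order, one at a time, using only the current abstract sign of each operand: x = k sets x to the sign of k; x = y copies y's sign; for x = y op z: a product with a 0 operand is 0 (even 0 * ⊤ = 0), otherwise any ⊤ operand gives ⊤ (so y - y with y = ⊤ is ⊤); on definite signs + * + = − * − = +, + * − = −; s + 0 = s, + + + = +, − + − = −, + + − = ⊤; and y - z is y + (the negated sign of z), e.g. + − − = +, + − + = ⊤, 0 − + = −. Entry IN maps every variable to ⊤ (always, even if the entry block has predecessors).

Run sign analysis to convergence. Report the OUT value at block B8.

Converged values:
  B0: | IN=(all ⊤) | OUT=(all ⊤)
  B1: | IN=(all ⊤) | OUT=(all ⊤)
  B2: | IN=(all ⊤) | OUT={c:+; rest ⊤}
  B3: | IN=(all ⊤) | OUT=(all ⊤)
  B4: | IN=(all ⊤) | OUT=(all ⊤)
  B5: | IN=(all ⊤) | OUT=(all ⊤)
  B6: | IN=(all ⊤) | OUT={b:+; rest ⊤}
  B7: | IN=(all ⊤) | OUT={b:-; rest ⊤}
  B8: | IN={b:-; rest ⊤} | OUT={b:-, c:-; rest ⊤}

Merge at B8: IN[B8] = OUT[B7] = {a: ⊤, b: -, c: ⊤, d: ⊤, e: ⊤, f: ⊤}
Applying B8's transfer function to that IN value gives OUT[B8] (row B8 above).

Answer: {a: ⊤, b: -, c: -, d: ⊤, e: ⊤, f: ⊤}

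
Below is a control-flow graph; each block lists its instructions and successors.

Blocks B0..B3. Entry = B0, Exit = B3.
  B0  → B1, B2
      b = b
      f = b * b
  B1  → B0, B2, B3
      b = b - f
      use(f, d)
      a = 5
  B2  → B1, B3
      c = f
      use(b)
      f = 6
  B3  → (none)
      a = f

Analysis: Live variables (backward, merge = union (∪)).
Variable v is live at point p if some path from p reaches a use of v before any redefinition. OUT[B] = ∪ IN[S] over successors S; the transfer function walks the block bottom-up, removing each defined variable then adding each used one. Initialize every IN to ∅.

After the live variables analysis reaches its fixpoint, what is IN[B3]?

Per-block solution:
  B0: | IN={b, d} | OUT={b, d, f}
  B1: | IN={b, d, f} | OUT={b, d, f}
  B2: | IN={b, d, f} | OUT={b, d, f}
  B3: | IN={f} | OUT={}

B3 is the boundary node: OUT[B3] = {}
Applying B3's transfer function to that OUT value gives IN[B3] (row B3 above).

Answer: {f}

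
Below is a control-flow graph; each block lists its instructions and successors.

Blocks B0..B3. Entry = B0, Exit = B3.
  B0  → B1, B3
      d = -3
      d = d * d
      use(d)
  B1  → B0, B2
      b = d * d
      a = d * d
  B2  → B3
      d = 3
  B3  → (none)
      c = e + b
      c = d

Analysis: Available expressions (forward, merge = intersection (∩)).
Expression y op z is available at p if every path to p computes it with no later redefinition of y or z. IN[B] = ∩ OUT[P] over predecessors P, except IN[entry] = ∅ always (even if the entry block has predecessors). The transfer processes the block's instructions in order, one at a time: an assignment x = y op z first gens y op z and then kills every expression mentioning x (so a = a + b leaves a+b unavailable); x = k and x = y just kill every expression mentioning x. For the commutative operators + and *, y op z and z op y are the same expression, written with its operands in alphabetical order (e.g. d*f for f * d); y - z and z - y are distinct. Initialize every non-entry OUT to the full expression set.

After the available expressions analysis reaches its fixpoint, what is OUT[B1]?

Fixpoint table:
  B0: | IN={} | OUT={}
  B1: | IN={} | OUT={d*d}
  B2: | IN={d*d} | OUT={}
  B3: | IN={} | OUT={b+e}

Merge at B1: IN[B1] = OUT[B0] = {}
Applying B1's transfer function to that IN value gives OUT[B1] (row B1 above).

Answer: {d*d}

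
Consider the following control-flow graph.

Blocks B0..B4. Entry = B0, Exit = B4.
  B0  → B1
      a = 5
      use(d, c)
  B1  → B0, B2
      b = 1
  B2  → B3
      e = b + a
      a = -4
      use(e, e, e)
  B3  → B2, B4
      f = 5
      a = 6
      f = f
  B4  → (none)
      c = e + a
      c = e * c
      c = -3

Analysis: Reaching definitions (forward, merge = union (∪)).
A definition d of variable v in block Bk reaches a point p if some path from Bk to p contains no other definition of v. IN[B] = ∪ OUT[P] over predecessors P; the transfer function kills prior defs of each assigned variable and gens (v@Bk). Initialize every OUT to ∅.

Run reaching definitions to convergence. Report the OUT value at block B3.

Converged values:
  B0: | IN={a@B0, b@B1} | OUT={a@B0, b@B1}
  B1: | IN={a@B0, b@B1} | OUT={a@B0, b@B1}
  B2: | IN={a@B0, a@B3, b@B1, e@B2, f@B3} | OUT={a@B2, b@B1, e@B2, f@B3}
  B3: | IN={a@B2, b@B1, e@B2, f@B3} | OUT={a@B3, b@B1, e@B2, f@B3}
  B4: | IN={a@B3, b@B1, e@B2, f@B3} | OUT={a@B3, b@B1, c@B4, e@B2, f@B3}

Merge at B3: IN[B3] = OUT[B2] = {a@B2, b@B1, e@B2, f@B3}
Applying B3's transfer function to that IN value gives OUT[B3] (row B3 above).

Answer: {a@B3, b@B1, e@B2, f@B3}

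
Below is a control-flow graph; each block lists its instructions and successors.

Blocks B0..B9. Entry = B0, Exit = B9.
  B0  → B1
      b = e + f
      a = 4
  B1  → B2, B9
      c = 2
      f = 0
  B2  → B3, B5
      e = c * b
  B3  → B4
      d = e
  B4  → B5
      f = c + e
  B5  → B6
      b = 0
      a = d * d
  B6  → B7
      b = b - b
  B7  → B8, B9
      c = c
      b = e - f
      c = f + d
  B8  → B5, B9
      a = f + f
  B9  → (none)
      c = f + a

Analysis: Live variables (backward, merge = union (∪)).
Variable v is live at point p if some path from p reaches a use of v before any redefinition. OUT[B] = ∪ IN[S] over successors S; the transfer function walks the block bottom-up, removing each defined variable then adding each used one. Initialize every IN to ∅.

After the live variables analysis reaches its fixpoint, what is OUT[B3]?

Answer: {c, d, e}

Working:
Fixpoint table:
  B0: | IN={d, e, f} | OUT={a, b, d}
  B1: | IN={a, b, d} | OUT={a, b, c, d, f}
  B2: | IN={b, c, d, f} | OUT={c, d, e, f}
  B3: | IN={c, e} | OUT={c, d, e}
  B4: | IN={c, d, e} | OUT={c, d, e, f}
  B5: | IN={c, d, e, f} | OUT={a, b, c, d, e, f}
  B6: | IN={a, b, c, d, e, f} | OUT={a, c, d, e, f}
  B7: | IN={a, c, d, e, f} | OUT={a, c, d, e, f}
  B8: | IN={c, d, e, f} | OUT={a, c, d, e, f}
  B9: | IN={a, f} | OUT={}

Merge at B3: OUT[B3] = IN[B4] = {c, d, e}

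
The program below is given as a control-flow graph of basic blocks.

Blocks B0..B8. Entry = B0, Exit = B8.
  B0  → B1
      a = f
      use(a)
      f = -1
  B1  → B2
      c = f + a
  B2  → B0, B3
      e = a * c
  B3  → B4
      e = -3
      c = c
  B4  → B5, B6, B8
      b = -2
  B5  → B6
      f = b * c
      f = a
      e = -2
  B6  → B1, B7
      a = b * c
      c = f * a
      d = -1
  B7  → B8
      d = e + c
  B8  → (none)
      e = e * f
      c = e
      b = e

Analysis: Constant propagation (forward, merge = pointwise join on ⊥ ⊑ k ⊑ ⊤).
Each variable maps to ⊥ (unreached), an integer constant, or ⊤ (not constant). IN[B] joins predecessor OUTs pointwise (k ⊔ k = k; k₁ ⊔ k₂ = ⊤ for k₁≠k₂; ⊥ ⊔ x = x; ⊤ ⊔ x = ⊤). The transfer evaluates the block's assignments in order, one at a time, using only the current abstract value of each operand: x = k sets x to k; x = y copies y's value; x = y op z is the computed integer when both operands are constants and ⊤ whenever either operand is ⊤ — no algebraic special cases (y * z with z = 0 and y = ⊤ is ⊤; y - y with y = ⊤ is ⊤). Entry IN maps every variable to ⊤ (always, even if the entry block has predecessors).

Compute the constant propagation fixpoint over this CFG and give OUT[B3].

Converged values:
  B0: | IN=(all ⊤) | OUT={f:-1; rest ⊤}
  B1: | IN=(all ⊤) | OUT=(all ⊤)
  B2: | IN=(all ⊤) | OUT=(all ⊤)
  B3: | IN=(all ⊤) | OUT={e:-3; rest ⊤}
  B4: | IN={e:-3; rest ⊤} | OUT={b:-2, e:-3; rest ⊤}
  B5: | IN={b:-2, e:-3; rest ⊤} | OUT={b:-2, e:-2; rest ⊤}
  B6: | IN={b:-2; rest ⊤} | OUT={b:-2, d:-1; rest ⊤}
  B7: | IN={b:-2, d:-1; rest ⊤} | OUT={b:-2; rest ⊤}
  B8: | IN={b:-2; rest ⊤} | OUT=(all ⊤)

Merge at B3: IN[B3] = OUT[B2] = {a: ⊤, b: ⊤, c: ⊤, d: ⊤, e: ⊤, f: ⊤}
Applying B3's transfer function to that IN value gives OUT[B3] (row B3 above).

Answer: {a: ⊤, b: ⊤, c: ⊤, d: ⊤, e: -3, f: ⊤}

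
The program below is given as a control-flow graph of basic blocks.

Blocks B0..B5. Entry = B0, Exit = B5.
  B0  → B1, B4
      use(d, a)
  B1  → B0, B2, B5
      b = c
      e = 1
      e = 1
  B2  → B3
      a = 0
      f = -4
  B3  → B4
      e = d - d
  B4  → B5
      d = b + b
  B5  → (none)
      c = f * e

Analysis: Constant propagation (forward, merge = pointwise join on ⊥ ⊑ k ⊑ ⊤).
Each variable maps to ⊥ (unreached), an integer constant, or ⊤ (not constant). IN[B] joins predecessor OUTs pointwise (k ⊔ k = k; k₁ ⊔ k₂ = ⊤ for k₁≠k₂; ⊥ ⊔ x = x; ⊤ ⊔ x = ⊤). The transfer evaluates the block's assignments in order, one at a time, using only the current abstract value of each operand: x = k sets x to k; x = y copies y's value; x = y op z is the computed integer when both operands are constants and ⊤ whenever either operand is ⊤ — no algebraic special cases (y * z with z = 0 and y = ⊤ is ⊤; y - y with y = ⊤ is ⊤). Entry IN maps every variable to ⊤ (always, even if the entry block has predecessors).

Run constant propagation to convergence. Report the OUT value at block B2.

Per-block solution:
  B0:   IN=(all ⊤)   OUT=(all ⊤)
  B1:   IN=(all ⊤)   OUT={e:1; rest ⊤}
  B2:   IN={e:1; rest ⊤}   OUT={a:0, e:1, f:-4; rest ⊤}
  B3:   IN={a:0, e:1, f:-4; rest ⊤}   OUT={a:0, f:-4; rest ⊤}
  B4:   IN=(all ⊤)   OUT=(all ⊤)
  B5:   IN=(all ⊤)   OUT=(all ⊤)

Merge at B2: IN[B2] = OUT[B1] = {a: ⊤, b: ⊤, c: ⊤, d: ⊤, e: 1, f: ⊤}
Applying B2's transfer function to that IN value gives OUT[B2] (row B2 above).

Answer: {a: 0, b: ⊤, c: ⊤, d: ⊤, e: 1, f: -4}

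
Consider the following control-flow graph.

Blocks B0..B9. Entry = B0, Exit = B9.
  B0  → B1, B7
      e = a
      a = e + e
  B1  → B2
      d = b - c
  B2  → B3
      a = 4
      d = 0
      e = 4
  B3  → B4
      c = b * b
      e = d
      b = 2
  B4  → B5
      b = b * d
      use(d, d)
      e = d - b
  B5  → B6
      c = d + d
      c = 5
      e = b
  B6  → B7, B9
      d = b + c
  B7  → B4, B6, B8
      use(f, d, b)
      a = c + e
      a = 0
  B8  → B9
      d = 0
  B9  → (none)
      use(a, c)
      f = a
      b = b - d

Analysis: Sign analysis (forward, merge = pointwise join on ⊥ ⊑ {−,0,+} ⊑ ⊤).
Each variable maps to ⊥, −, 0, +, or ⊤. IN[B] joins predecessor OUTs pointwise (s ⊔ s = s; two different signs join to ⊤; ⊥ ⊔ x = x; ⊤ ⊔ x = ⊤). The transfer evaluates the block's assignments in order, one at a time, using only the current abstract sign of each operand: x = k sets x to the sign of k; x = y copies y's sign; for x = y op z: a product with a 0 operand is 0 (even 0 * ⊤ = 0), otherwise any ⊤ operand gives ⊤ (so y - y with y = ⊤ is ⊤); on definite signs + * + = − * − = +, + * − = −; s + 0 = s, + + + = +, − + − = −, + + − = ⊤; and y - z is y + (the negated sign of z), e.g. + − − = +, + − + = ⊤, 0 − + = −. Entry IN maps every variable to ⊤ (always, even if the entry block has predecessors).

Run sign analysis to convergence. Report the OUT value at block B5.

Per-block solution:
  B0:  IN=(all ⊤)  OUT=(all ⊤)
  B1:  IN=(all ⊤)  OUT=(all ⊤)
  B2:  IN=(all ⊤)  OUT={a:+, d:0, e:+; rest ⊤}
  B3:  IN={a:+, d:0, e:+; rest ⊤}  OUT={a:+, b:+, d:0, e:0; rest ⊤}
  B4:  IN=(all ⊤)  OUT=(all ⊤)
  B5:  IN=(all ⊤)  OUT={c:+; rest ⊤}
  B6:  IN=(all ⊤)  OUT=(all ⊤)
  B7:  IN=(all ⊤)  OUT={a:0; rest ⊤}
  B8:  IN={a:0; rest ⊤}  OUT={a:0, d:0; rest ⊤}
  B9:  IN=(all ⊤)  OUT=(all ⊤)

Merge at B5: IN[B5] = OUT[B4] = {a: ⊤, b: ⊤, c: ⊤, d: ⊤, e: ⊤, f: ⊤}
Applying B5's transfer function to that IN value gives OUT[B5] (row B5 above).

Answer: {a: ⊤, b: ⊤, c: +, d: ⊤, e: ⊤, f: ⊤}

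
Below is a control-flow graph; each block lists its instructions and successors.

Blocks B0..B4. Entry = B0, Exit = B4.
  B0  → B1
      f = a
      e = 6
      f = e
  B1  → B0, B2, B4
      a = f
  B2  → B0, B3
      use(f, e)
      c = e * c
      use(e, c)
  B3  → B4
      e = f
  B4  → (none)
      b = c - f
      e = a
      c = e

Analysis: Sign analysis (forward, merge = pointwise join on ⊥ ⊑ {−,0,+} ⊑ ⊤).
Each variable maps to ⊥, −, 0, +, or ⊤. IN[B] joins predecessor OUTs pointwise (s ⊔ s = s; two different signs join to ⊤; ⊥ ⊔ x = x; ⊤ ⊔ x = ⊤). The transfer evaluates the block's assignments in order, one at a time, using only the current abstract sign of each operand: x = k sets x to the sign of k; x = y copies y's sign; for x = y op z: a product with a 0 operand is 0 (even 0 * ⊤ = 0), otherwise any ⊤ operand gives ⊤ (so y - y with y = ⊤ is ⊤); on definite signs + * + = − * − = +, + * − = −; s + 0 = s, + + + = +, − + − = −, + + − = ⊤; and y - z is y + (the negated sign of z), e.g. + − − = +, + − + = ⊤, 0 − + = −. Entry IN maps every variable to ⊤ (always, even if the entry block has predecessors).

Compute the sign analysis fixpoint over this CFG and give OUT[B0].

Answer: {a: ⊤, b: ⊤, c: ⊤, d: ⊤, e: +, f: +}

Trace:
Converged values:
  B0:  IN=(all ⊤)  OUT={e:+, f:+; rest ⊤}
  B1:  IN={e:+, f:+; rest ⊤}  OUT={a:+, e:+, f:+; rest ⊤}
  B2:  IN={a:+, e:+, f:+; rest ⊤}  OUT={a:+, e:+, f:+; rest ⊤}
  B3:  IN={a:+, e:+, f:+; rest ⊤}  OUT={a:+, e:+, f:+; rest ⊤}
  B4:  IN={a:+, e:+, f:+; rest ⊤}  OUT={a:+, c:+, e:+, f:+; rest ⊤}

Merge at B0 (entry node, so the boundary value (all ⊤) is joined with the incoming edge(s)): IN[B0] = (all ⊤) ⊔ OUT[B1] ⊔ OUT[B2] = {a: ⊤, b: ⊤, c: ⊤, d: ⊤, e: ⊤, f: ⊤}
Applying B0's transfer function to that IN value gives OUT[B0] (row B0 above).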